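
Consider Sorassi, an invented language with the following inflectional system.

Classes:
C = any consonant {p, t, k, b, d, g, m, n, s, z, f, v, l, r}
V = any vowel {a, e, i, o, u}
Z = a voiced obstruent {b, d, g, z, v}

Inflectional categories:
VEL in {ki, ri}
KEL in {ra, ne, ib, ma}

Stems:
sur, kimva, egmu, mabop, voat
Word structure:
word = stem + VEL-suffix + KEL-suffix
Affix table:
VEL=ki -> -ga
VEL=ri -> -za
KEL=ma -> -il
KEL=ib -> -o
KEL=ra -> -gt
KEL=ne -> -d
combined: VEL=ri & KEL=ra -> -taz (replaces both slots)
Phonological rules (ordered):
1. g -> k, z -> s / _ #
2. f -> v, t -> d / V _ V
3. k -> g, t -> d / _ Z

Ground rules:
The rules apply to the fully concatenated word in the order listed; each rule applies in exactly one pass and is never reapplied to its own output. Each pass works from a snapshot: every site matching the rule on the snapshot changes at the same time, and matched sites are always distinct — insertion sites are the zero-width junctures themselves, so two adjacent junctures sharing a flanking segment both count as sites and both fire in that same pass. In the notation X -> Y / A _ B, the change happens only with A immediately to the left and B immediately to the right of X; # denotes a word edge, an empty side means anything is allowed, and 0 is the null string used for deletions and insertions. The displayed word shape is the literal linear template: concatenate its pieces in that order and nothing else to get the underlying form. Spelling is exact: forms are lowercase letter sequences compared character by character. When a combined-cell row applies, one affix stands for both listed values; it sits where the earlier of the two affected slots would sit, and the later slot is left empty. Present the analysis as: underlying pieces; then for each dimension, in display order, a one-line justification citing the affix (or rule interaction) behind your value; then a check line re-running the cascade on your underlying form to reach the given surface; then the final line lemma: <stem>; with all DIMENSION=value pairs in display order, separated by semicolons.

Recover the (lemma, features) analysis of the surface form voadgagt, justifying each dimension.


underlying: voat-ga-gt
VEL=ki - signalled by the affix -ga
KEL=ra - signalled by the affix -gt
check: voatgagt -> voatgagt -> voatgagt -> voadgagt
lemma: voat; VEL=ki; KEL=ra


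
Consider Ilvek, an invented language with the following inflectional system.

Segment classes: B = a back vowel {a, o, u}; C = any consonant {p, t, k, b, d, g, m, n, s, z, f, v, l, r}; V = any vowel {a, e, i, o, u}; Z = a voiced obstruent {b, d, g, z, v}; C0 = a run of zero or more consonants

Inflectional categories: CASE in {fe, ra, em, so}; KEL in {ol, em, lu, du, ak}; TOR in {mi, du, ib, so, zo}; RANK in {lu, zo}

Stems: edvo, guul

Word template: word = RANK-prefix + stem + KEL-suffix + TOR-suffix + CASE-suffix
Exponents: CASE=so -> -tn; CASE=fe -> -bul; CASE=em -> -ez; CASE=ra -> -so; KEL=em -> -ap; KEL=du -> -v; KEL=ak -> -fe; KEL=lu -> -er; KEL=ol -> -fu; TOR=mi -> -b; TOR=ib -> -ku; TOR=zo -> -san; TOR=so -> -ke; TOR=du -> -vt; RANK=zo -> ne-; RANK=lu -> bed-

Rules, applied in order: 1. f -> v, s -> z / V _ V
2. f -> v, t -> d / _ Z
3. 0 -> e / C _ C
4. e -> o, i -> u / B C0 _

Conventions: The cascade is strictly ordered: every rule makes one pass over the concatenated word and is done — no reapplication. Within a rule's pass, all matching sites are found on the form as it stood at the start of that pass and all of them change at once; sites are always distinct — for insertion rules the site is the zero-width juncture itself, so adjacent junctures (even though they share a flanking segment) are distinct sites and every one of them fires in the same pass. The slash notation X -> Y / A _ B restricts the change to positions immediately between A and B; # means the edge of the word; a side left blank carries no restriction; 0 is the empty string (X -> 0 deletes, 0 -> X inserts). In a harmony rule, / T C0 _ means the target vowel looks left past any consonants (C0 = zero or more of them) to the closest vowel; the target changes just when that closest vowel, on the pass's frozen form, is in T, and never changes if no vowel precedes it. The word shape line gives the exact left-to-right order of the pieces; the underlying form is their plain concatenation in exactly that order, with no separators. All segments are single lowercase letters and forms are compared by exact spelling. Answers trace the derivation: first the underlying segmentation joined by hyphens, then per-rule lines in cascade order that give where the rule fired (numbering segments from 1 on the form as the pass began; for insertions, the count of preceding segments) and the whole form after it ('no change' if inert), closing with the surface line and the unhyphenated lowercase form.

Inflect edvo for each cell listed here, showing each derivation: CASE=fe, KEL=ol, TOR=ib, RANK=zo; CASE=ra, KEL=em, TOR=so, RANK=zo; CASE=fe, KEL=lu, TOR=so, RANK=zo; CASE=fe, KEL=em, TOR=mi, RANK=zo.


cell CASE=fe, KEL=ol, TOR=ib, RANK=zo:
underlying: ne-edvo-fu-ku-bul
1. f -> v, s -> z / V _ V: fires at position(s) 7: needvovukubul
2. f -> v, t -> d / _ Z: no change
3. 0 -> e / C _ C: inserts after position(s) 4: needevovukubul
4. e -> o, i -> u / B C0 _: no change
surface: needevovukubul

cell CASE=ra, KEL=em, TOR=so, RANK=zo:
underlying: ne-edvo-ap-ke-so
1. f -> v, s -> z / V _ V: fires at position(s) 11: needvoapkezo
2. f -> v, t -> d / _ Z: no change
3. 0 -> e / C _ C: inserts after position(s) 4, 8: needevoapekezo
4. e -> o, i -> u / B C0 _: fires at position(s) 10: needevoapokezo
surface: needevoapokezo

cell CASE=fe, KEL=lu, TOR=so, RANK=zo:
underlying: ne-edvo-er-ke-bul
1. f -> v, s -> z / V _ V: no change
2. f -> v, t -> d / _ Z: no change
3. 0 -> e / C _ C: inserts after position(s) 4, 8: needevoerekebul
4. e -> o, i -> u / B C0 _: fires at position(s) 8: needevoorekebul
surface: needevoorekebul

cell CASE=fe, KEL=em, TOR=mi, RANK=zo:
underlying: ne-edvo-ap-b-bul
1. f -> v, s -> z / V _ V: no change
2. f -> v, t -> d / _ Z: no change
3. 0 -> e / C _ C: inserts after position(s) 4, 8, 9: needevoapebebul
4. e -> o, i -> u / B C0 _: fires at position(s) 10: needevoapobebul
surface: needevoapobebul


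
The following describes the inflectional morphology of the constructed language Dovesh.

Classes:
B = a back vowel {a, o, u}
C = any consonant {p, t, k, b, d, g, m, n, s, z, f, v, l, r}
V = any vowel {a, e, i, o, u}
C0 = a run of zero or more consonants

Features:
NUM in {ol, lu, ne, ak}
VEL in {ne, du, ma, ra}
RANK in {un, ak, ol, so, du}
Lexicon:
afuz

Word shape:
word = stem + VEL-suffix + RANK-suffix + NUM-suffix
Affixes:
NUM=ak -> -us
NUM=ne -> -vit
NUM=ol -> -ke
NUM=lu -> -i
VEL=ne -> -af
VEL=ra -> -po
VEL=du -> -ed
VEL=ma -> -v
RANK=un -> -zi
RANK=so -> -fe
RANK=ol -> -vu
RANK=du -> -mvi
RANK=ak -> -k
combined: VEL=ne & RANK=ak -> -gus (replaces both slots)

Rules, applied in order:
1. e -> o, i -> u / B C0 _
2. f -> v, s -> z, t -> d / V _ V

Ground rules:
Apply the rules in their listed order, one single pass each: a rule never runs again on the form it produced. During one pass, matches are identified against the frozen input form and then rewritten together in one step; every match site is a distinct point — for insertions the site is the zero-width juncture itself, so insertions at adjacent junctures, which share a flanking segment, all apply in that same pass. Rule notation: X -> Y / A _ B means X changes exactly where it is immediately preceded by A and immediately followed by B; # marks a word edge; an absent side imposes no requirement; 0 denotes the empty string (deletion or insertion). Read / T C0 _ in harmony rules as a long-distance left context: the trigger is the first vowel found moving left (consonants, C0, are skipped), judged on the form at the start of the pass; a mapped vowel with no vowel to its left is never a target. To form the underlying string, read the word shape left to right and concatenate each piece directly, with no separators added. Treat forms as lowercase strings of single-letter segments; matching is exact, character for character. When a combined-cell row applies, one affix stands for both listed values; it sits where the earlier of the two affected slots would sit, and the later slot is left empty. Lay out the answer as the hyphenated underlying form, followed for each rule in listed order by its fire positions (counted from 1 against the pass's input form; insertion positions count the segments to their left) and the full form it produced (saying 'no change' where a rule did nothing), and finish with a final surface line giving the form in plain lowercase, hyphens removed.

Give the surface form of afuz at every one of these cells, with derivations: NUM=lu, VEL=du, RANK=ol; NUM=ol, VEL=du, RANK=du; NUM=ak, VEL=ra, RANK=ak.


cell NUM=lu, VEL=du, RANK=ol:
underlying: afuz-ed-vu-i
1. e -> o, i -> u / B C0 _: fires at position(s) 5, 9: afuzodvuu
2. f -> v, s -> z, t -> d / V _ V: fires at position(s) 2: avuzodvuu
surface: avuzodvuu

cell NUM=ol, VEL=du, RANK=du:
underlying: afuz-ed-mvi-ke
1. e -> o, i -> u / B C0 _: fires at position(s) 5: afuzodmvike
2. f -> v, s -> z, t -> d / V _ V: fires at position(s) 2: avuzodmvike
surface: avuzodmvike

cell NUM=ak, VEL=ra, RANK=ak:
underlying: afuz-po-k-us
1. e -> o, i -> u / B C0 _: no change
2. f -> v, s -> z, t -> d / V _ V: fires at position(s) 2: avuzpokus
surface: avuzpokus


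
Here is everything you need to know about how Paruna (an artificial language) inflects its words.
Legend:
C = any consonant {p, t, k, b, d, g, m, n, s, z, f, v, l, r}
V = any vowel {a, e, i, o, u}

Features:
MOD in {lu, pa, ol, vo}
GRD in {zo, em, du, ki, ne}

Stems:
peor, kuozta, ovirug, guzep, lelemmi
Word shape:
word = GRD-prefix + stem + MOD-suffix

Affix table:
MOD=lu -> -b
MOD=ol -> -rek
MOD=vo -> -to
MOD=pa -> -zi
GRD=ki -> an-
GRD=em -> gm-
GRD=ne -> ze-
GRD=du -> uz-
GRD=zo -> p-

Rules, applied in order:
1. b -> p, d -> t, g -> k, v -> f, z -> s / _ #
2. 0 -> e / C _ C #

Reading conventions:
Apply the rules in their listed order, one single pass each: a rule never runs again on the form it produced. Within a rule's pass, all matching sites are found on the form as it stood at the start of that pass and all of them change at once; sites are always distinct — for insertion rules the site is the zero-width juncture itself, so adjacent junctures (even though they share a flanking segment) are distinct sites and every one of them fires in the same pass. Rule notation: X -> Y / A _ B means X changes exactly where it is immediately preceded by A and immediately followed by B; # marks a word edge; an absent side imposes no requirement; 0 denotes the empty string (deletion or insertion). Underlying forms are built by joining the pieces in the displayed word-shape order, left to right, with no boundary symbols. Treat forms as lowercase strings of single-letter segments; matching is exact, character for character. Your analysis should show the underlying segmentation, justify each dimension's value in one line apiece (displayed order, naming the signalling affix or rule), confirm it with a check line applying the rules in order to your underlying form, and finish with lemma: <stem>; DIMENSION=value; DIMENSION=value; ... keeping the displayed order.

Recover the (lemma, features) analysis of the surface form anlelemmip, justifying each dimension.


underlying: an-lelemmi-b
MOD=lu - signalled by the affix -b
GRD=ki - signalled by the affix an-
check: anlelemmib -> anlelemmip -> anlelemmip
lemma: lelemmi; MOD=lu; GRD=ki


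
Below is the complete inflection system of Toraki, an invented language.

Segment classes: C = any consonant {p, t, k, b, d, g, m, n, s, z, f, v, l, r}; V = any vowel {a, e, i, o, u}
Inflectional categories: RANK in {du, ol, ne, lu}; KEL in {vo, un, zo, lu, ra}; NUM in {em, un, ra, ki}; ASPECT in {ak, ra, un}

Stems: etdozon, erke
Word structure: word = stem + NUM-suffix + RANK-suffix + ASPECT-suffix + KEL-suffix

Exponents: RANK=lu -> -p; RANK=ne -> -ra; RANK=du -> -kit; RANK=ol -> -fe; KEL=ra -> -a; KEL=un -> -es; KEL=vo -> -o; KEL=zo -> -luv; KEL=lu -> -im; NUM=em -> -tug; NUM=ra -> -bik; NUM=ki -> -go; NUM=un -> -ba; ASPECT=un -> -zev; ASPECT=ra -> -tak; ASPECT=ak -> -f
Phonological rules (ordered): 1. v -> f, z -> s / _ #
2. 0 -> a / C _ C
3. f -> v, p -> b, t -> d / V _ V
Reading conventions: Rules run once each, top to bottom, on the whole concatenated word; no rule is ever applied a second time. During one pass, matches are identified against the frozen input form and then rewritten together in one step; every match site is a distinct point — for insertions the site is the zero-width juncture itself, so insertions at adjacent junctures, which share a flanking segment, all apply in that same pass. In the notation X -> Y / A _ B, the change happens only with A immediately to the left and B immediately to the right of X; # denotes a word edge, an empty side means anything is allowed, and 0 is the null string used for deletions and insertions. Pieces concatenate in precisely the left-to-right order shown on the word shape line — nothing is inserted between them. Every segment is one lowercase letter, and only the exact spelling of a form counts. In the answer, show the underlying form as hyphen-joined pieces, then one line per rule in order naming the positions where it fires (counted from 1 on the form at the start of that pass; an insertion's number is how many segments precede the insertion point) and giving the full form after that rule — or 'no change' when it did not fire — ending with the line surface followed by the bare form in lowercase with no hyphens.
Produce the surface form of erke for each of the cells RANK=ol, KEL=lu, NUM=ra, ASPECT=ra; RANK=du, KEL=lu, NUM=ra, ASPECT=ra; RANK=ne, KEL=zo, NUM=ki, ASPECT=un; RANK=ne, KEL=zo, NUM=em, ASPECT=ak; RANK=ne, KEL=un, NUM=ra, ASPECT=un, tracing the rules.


cell RANK=ol, KEL=lu, NUM=ra, ASPECT=ra:
underlying: erke-bik-fe-tak-im
1. v -> f, z -> s / _ #: no change
2. 0 -> a / C _ C: inserts after position(s) 2, 7: erakebikafetakim
3. f -> v, p -> b, t -> d / V _ V: fires at position(s) 10, 12: erakebikavedakim
surface: erakebikavedakim

cell RANK=du, KEL=lu, NUM=ra, ASPECT=ra:
underlying: erke-bik-kit-tak-im
1. v -> f, z -> s / _ #: no change
2. 0 -> a / C _ C: inserts after position(s) 2, 7, 10: erakebikakitatakim
3. f -> v, p -> b, t -> d / V _ V: fires at position(s) 12, 14: erakebikakidadakim
surface: erakebikakidadakim

cell RANK=ne, KEL=zo, NUM=ki, ASPECT=un:
underlying: erke-go-ra-zev-luv
1. v -> f, z -> s / _ #: fires at position(s) 14: erkegorazevluf
2. 0 -> a / C _ C: inserts after position(s) 2, 11: erakegorazevaluf
3. f -> v, p -> b, t -> d / V _ V: no change
surface: erakegorazevaluf

cell RANK=ne, KEL=zo, NUM=em, ASPECT=ak:
underlying: erke-tug-ra-f-luv
1. v -> f, z -> s / _ #: fires at position(s) 13: erketugrafluf
2. 0 -> a / C _ C: inserts after position(s) 2, 7, 10: eraketugarafaluf
3. f -> v, p -> b, t -> d / V _ V: fires at position(s) 6, 12: erakedugaravaluf
surface: erakedugaravaluf

cell RANK=ne, KEL=un, NUM=ra, ASPECT=un:
underlying: erke-bik-ra-zev-es
1. v -> f, z -> s / _ #: no change
2. 0 -> a / C _ C: inserts after position(s) 2, 7: erakebikarazeves
3. f -> v, p -> b, t -> d / V _ V: no change
surface: erakebikarazeves


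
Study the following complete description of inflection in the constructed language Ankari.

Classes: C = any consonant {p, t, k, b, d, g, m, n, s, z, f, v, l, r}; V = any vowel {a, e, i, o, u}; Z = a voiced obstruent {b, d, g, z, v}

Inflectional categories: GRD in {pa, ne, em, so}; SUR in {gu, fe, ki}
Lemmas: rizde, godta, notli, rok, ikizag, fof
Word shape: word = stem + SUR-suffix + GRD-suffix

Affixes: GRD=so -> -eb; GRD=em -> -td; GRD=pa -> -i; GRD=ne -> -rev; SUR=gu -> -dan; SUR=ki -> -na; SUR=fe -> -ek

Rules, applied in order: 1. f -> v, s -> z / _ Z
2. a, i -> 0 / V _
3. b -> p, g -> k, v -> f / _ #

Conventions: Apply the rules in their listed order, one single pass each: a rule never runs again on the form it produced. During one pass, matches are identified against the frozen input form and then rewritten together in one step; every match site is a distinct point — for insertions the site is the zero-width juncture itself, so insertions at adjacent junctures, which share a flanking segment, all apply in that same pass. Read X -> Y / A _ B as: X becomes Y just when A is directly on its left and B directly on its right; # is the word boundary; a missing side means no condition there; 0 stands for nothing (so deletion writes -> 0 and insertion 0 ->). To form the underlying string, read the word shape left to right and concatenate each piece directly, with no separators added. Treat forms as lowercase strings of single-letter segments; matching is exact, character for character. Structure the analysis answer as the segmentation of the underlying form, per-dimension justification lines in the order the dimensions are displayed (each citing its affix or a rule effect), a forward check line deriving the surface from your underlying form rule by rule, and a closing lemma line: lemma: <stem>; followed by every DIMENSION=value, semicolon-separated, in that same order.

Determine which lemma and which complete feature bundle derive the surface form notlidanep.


underlying: notli-dan-eb
GRD=so - signalled by the affix -eb
SUR=gu - signalled by the affix -dan
check: notlidaneb -> notlidaneb -> notlidaneb -> notlidanep
lemma: notli; GRD=so; SUR=gu


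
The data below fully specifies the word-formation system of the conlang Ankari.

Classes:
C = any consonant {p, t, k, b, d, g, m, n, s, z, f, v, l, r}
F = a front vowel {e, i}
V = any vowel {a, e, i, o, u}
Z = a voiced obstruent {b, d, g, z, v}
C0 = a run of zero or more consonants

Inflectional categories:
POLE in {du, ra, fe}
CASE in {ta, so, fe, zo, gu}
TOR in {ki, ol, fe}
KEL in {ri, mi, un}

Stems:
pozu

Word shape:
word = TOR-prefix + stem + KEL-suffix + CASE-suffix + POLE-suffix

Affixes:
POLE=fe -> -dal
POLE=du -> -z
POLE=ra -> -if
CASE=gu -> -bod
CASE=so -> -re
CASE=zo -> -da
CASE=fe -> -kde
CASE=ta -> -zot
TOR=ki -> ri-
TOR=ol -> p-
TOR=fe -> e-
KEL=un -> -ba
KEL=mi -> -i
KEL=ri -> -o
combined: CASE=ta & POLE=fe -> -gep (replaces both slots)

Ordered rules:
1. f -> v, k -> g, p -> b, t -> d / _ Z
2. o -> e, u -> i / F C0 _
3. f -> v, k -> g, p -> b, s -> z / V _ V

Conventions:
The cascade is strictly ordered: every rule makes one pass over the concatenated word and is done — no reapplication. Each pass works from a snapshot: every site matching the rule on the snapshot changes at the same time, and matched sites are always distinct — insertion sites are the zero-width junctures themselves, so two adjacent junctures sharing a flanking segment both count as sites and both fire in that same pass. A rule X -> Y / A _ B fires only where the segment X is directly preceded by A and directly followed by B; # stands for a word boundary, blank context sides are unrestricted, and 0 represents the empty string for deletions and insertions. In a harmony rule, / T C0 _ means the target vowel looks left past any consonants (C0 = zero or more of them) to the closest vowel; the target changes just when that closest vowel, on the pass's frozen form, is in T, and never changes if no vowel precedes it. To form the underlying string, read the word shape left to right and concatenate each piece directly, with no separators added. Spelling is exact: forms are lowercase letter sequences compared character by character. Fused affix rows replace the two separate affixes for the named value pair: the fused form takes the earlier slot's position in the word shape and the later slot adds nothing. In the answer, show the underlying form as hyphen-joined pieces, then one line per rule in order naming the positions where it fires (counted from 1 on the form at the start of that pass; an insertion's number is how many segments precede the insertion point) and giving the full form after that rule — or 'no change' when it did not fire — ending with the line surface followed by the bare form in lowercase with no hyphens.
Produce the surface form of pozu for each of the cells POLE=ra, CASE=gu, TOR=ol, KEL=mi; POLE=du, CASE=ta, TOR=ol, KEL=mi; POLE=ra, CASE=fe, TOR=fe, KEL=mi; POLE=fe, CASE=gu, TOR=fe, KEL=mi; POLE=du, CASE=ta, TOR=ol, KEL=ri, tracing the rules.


cell POLE=ra, CASE=gu, TOR=ol, KEL=mi:
underlying: p-pozu-i-bod-if
1. f -> v, k -> g, p -> b, t -> d / _ Z: no change
2. o -> e, u -> i / F C0 _: fires at position(s) 8: ppozuibedif
3. f -> v, k -> g, p -> b, s -> z / V _ V: no change
surface: ppozuibedif

cell POLE=du, CASE=ta, TOR=ol, KEL=mi:
underlying: p-pozu-i-zot-z
1. f -> v, k -> g, p -> b, t -> d / _ Z: fires at position(s) 9: ppozuizodz
2. o -> e, u -> i / F C0 _: fires at position(s) 8: ppozuizedz
3. f -> v, k -> g, p -> b, s -> z / V _ V: no change
surface: ppozuizedz

cell POLE=ra, CASE=fe, TOR=fe, KEL=mi:
underlying: e-pozu-i-kde-if
1. f -> v, k -> g, p -> b, t -> d / _ Z: fires at position(s) 7: epozuigdeif
2. o -> e, u -> i / F C0 _: fires at position(s) 3: epezuigdeif
3. f -> v, k -> g, p -> b, s -> z / V _ V: fires at position(s) 2: ebezuigdeif
surface: ebezuigdeif

cell POLE=fe, CASE=gu, TOR=fe, KEL=mi:
underlying: e-pozu-i-bod-dal
1. f -> v, k -> g, p -> b, t -> d / _ Z: no change
2. o -> e, u -> i / F C0 _: fires at position(s) 3, 8: epezuibeddal
3. f -> v, k -> g, p -> b, s -> z / V _ V: fires at position(s) 2: ebezuibeddal
surface: ebezuibeddal

cell POLE=du, CASE=ta, TOR=ol, KEL=ri:
underlying: p-pozu-o-zot-z
1. f -> v, k -> g, p -> b, t -> d / _ Z: fires at position(s) 9: ppozuozodz
2. o -> e, u -> i / F C0 _: no change
3. f -> v, k -> g, p -> b, s -> z / V _ V: no change
surface: ppozuozodz


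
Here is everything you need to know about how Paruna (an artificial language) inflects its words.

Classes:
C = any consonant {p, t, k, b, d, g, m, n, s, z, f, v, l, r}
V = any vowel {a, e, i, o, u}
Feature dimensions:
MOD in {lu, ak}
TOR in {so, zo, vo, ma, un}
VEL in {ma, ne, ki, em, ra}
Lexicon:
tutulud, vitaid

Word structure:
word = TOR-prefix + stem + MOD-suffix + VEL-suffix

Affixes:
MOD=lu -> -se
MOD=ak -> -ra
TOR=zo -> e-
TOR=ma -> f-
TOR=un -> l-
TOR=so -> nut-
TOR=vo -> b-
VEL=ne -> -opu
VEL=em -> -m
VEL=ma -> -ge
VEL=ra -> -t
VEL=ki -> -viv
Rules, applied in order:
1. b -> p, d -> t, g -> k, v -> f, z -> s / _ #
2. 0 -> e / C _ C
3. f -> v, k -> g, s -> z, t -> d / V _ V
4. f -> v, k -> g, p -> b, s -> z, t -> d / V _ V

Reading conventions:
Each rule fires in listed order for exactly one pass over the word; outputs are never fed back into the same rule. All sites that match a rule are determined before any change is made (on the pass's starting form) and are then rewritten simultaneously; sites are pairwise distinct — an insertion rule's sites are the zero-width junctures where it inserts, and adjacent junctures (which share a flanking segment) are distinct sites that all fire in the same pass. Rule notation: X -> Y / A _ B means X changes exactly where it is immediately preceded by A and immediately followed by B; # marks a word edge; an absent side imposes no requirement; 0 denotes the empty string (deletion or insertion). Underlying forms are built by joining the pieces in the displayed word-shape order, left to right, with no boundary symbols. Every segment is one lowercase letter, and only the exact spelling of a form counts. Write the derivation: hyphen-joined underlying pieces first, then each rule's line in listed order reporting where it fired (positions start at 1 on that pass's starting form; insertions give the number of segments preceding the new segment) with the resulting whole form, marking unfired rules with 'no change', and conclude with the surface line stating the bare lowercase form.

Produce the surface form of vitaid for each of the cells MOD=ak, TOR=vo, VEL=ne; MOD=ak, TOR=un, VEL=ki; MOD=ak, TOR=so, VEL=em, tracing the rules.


cell MOD=ak, TOR=vo, VEL=ne:
underlying: b-vitaid-ra-opu
1. b -> p, d -> t, g -> k, v -> f, z -> s / _ #: no change
2. 0 -> e / C _ C: inserts after position(s) 1, 7: bevitaideraopu
3. f -> v, k -> g, s -> z, t -> d / V _ V: fires at position(s) 5: bevidaideraopu
4. f -> v, k -> g, p -> b, s -> z, t -> d / V _ V: fires at position(s) 13: bevidaideraobu
surface: bevidaideraobu

cell MOD=ak, TOR=un, VEL=ki:
underlying: l-vitaid-ra-viv
1. b -> p, d -> t, g -> k, v -> f, z -> s / _ #: fires at position(s) 12: lvitaidravif
2. 0 -> e / C _ C: inserts after position(s) 1, 7: levitaideravif
3. f -> v, k -> g, s -> z, t -> d / V _ V: fires at position(s) 5: levidaideravif
4. f -> v, k -> g, p -> b, s -> z, t -> d / V _ V: no change
surface: levidaideravif

cell MOD=ak, TOR=so, VEL=em:
underlying: nut-vitaid-ra-m
1. b -> p, d -> t, g -> k, v -> f, z -> s / _ #: no change
2. 0 -> e / C _ C: inserts after position(s) 3, 9: nutevitaideram
3. f -> v, k -> g, s -> z, t -> d / V _ V: fires at position(s) 3, 7: nudevidaideram
4. f -> v, k -> g, p -> b, s -> z, t -> d / V _ V: no change
surface: nudevidaideram


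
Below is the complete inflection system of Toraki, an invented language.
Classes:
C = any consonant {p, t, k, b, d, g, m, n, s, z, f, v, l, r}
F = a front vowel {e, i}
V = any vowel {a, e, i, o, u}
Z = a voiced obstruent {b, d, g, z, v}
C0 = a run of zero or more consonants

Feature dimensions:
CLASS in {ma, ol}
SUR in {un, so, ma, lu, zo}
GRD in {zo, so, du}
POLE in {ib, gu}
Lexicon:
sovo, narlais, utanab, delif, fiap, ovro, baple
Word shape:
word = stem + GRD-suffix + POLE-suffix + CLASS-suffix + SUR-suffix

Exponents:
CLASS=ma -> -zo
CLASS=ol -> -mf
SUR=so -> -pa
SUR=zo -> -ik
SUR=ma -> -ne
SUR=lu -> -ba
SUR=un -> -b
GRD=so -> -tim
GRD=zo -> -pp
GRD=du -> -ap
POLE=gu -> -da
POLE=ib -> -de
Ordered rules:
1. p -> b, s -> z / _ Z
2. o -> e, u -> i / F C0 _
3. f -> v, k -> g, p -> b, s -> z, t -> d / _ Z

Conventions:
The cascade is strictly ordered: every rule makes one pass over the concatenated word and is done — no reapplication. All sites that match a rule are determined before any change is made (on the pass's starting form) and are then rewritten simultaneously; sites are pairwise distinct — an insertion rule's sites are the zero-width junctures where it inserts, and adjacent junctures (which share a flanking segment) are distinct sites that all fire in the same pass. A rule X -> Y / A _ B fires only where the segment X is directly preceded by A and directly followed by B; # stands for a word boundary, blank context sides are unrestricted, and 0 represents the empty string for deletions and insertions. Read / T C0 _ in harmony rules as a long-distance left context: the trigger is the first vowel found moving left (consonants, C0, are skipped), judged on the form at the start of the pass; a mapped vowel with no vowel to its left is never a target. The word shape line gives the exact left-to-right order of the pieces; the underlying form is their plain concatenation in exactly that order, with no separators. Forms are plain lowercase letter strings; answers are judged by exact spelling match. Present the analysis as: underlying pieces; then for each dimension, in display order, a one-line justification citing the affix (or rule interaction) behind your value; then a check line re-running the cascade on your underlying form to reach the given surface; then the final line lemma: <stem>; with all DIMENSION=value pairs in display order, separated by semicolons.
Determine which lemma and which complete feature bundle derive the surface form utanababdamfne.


underlying: utanab-ap-da-mf-ne
CLASS=ol - signalled by the affix -mf
SUR=ma - signalled by the affix -ne
GRD=du - signalled by the affix -ap
POLE=gu - signalled by the affix -da
check: utanabapdamfne -> utanababdamfne -> utanababdamfne -> utanababdamfne
lemma: utanab; CLASS=ol; SUR=ma; GRD=du; POLE=gu


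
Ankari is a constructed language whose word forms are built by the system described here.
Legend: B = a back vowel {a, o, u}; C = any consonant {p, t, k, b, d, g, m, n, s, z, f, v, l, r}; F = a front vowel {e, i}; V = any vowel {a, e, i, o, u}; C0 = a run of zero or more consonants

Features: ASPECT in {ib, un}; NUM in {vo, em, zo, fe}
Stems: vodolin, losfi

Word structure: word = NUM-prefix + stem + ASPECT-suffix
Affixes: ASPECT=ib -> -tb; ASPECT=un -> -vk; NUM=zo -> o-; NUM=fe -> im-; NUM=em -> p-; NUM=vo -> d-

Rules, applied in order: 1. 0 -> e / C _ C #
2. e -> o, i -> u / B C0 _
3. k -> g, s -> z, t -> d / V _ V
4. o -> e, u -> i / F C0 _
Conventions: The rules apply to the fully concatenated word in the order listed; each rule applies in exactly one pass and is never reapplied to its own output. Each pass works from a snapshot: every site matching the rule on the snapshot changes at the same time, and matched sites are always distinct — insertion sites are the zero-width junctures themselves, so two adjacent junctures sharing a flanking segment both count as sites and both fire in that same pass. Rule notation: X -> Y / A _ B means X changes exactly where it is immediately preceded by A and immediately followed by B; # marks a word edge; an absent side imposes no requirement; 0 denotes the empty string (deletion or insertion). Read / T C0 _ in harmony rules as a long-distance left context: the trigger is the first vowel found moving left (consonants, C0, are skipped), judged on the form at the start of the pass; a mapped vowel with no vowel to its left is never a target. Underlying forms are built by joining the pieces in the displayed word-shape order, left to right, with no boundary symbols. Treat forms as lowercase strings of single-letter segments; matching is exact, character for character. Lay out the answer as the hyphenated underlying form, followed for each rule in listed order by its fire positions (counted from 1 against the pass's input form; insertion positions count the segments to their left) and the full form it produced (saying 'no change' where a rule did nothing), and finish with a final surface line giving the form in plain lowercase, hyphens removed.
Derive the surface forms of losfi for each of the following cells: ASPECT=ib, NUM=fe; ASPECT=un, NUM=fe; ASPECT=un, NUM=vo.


cell ASPECT=ib, NUM=fe:
underlying: im-losfi-tb
1. 0 -> e / C _ C #: inserts after position(s) 8: imlosfiteb
2. e -> o, i -> u / B C0 _: fires at position(s) 7: imlosfuteb
3. k -> g, s -> z, t -> d / V _ V: fires at position(s) 8: imlosfudeb
4. o -> e, u -> i / F C0 _: fires at position(s) 4: imlesfudeb
surface: imlesfudeb

cell ASPECT=un, NUM=fe:
underlying: im-losfi-vk
1. 0 -> e / C _ C #: inserts after position(s) 8: imlosfivek
2. e -> o, i -> u / B C0 _: fires at position(s) 7: imlosfuvek
3. k -> g, s -> z, t -> d / V _ V: no change
4. o -> e, u -> i / F C0 _: fires at position(s) 4: imlesfuvek
surface: imlesfuvek

cell ASPECT=un, NUM=vo:
underlying: d-losfi-vk
1. 0 -> e / C _ C #: inserts after position(s) 7: dlosfivek
2. e -> o, i -> u / B C0 _: fires at position(s) 6: dlosfuvek
3. k -> g, s -> z, t -> d / V _ V: no change
4. o -> e, u -> i / F C0 _: no change
surface: dlosfuvek


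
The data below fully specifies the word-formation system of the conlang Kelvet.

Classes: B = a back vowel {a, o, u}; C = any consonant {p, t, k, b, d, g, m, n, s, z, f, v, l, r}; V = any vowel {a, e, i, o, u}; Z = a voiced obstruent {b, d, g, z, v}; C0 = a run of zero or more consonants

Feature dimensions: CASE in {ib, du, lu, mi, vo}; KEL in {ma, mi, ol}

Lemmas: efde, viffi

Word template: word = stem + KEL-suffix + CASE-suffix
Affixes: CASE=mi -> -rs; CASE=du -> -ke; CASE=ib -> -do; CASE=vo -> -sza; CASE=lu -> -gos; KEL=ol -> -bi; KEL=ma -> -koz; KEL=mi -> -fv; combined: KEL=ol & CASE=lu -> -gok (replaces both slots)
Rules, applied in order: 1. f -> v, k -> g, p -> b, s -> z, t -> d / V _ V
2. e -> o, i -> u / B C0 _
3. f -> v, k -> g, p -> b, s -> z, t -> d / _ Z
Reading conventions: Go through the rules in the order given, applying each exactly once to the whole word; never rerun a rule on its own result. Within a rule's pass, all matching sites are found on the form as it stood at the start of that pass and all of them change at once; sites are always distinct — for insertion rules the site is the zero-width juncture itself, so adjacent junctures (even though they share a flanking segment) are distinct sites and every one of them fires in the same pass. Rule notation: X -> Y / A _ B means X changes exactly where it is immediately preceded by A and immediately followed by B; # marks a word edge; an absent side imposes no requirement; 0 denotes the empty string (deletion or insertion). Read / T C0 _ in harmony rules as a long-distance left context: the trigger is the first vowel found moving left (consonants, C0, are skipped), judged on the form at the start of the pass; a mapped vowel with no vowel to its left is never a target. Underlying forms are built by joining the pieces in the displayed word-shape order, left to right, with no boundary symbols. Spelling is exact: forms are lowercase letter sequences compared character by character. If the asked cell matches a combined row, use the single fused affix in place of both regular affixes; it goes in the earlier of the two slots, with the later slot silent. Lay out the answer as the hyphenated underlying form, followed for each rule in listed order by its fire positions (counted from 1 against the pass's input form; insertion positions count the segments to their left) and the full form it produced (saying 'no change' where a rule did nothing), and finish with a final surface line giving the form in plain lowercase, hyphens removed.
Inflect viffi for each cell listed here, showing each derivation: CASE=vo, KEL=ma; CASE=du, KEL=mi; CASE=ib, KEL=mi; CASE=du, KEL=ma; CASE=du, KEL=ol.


cell CASE=vo, KEL=ma:
underlying: viffi-koz-sza
1. f -> v, k -> g, p -> b, s -> z, t -> d / V _ V: fires at position(s) 6: viffigozsza
2. e -> o, i -> u / B C0 _: no change
3. f -> v, k -> g, p -> b, s -> z, t -> d / _ Z: fires at position(s) 9: viffigozzza
surface: viffigozzza

cell CASE=du, KEL=mi:
underlying: viffi-fv-ke
1. f -> v, k -> g, p -> b, s -> z, t -> d / V _ V: no change
2. e -> o, i -> u / B C0 _: no change
3. f -> v, k -> g, p -> b, s -> z, t -> d / _ Z: fires at position(s) 6: viffivvke
surface: viffivvke

cell CASE=ib, KEL=mi:
underlying: viffi-fv-do
1. f -> v, k -> g, p -> b, s -> z, t -> d / V _ V: no change
2. e -> o, i -> u / B C0 _: no change
3. f -> v, k -> g, p -> b, s -> z, t -> d / _ Z: fires at position(s) 6: viffivvdo
surface: viffivvdo

cell CASE=du, KEL=ma:
underlying: viffi-koz-ke
1. f -> v, k -> g, p -> b, s -> z, t -> d / V _ V: fires at position(s) 6: viffigozke
2. e -> o, i -> u / B C0 _: fires at position(s) 10: viffigozko
3. f -> v, k -> g, p -> b, s -> z, t -> d / _ Z: no change
surface: viffigozko

cell CASE=du, KEL=ol:
underlying: viffi-bi-ke
1. f -> v, k -> g, p -> b, s -> z, t -> d / V _ V: fires at position(s) 8: viffibige
2. e -> o, i -> u / B C0 _: no change
3. f -> v, k -> g, p -> b, s -> z, t -> d / _ Z: no change
surface: viffibige


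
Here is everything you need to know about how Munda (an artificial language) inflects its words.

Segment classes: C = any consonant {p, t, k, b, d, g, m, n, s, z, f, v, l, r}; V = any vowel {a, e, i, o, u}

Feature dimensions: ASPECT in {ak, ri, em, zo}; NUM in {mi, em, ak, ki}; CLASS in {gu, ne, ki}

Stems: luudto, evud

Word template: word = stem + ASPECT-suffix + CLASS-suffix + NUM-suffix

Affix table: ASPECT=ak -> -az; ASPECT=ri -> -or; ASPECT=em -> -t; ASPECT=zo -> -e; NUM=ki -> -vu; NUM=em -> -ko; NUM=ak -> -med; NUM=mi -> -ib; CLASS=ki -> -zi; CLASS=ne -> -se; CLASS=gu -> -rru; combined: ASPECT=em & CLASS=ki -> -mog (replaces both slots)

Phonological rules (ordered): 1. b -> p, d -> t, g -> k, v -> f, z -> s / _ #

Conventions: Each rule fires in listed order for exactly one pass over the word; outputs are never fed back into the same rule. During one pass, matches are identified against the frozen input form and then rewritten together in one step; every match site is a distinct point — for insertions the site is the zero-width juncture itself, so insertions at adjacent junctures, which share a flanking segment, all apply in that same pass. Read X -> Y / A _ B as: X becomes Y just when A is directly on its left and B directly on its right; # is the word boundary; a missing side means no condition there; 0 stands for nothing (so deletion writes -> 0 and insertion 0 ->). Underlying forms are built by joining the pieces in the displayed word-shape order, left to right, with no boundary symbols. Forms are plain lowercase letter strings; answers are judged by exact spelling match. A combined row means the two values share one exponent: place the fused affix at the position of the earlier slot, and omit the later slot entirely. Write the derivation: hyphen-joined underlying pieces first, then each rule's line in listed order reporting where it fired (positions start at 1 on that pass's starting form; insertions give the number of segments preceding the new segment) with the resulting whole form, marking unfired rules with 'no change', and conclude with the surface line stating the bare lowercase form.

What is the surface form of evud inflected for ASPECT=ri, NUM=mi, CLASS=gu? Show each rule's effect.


underlying: evud-or-rru-ib
1. b -> p, d -> t, g -> k, v -> f, z -> s / _ #: fires at position(s) 11: evudorrruip
surface: evudorrruip


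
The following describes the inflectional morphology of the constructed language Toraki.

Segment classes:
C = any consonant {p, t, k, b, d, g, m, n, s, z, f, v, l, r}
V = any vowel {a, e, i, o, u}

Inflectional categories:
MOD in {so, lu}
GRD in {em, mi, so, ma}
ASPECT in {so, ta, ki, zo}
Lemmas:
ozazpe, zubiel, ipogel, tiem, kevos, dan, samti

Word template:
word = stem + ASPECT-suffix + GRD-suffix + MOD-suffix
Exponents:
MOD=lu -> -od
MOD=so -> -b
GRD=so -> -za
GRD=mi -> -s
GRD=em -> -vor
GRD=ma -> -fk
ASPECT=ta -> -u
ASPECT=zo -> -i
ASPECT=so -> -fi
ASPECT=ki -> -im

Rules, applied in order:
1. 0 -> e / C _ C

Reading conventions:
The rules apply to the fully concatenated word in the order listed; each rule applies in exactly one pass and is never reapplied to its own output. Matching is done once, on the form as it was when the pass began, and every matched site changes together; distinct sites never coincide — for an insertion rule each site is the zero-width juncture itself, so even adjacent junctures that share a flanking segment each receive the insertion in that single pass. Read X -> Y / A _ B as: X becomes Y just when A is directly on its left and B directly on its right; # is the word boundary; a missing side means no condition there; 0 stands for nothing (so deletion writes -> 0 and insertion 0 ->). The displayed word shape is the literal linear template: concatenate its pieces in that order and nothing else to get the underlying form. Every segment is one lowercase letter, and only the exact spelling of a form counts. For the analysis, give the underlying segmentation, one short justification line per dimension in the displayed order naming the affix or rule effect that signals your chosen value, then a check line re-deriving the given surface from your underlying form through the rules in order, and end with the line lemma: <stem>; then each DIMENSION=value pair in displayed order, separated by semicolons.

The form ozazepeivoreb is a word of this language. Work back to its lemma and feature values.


underlying: ozazpe-i-vor-b
MOD=so - signalled by the affix -b
GRD=em - signalled by the affix -vor
ASPECT=zo - signalled by the affix -i
check: ozazpeivorb -> ozazepeivoreb
lemma: ozazpe; MOD=so; GRD=em; ASPECT=zo


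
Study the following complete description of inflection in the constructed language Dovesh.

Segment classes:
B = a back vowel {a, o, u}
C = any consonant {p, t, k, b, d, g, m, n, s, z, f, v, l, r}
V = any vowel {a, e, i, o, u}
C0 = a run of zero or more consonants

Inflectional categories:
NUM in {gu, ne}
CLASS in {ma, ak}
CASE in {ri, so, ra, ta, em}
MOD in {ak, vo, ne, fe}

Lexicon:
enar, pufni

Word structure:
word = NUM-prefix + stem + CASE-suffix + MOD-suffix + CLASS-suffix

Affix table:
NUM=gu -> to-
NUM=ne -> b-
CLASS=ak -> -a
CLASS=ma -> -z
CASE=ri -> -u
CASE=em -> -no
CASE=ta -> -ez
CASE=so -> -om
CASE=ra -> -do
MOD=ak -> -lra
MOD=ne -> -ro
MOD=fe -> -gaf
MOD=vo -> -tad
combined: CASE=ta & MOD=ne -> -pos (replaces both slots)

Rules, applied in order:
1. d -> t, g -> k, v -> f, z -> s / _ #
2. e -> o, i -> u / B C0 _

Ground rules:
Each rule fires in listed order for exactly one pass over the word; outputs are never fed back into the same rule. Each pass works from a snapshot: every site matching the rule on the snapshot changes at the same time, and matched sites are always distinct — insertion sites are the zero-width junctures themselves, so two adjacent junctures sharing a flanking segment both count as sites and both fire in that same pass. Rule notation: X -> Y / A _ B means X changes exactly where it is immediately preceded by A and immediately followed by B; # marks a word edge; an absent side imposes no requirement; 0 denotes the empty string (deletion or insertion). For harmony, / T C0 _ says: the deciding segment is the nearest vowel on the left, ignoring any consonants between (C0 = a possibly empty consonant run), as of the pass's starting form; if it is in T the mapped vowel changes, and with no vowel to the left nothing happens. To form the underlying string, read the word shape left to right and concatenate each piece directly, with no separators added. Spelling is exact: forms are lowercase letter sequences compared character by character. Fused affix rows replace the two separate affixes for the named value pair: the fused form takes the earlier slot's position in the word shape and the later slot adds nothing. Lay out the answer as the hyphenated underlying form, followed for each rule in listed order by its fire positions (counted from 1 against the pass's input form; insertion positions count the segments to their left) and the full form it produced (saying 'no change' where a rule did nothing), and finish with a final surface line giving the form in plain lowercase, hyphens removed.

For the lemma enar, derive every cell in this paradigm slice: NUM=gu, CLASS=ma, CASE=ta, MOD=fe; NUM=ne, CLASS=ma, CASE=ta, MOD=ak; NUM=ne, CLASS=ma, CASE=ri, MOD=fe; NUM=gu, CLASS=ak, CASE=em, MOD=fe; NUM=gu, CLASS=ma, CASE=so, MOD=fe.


cell NUM=gu, CLASS=ma, CASE=ta, MOD=fe:
underlying: to-enar-ez-gaf-z
1. d -> t, g -> k, v -> f, z -> s / _ #: fires at position(s) 12: toenarezgafs
2. e -> o, i -> u / B C0 _: fires at position(s) 3, 7: toonarozgafs
surface: toonarozgafs

cell NUM=ne, CLASS=ma, CASE=ta, MOD=ak:
underlying: b-enar-ez-lra-z
1. d -> t, g -> k, v -> f, z -> s / _ #: fires at position(s) 11: benarezlras
2. e -> o, i -> u / B C0 _: fires at position(s) 6: benarozlras
surface: benarozlras

cell NUM=ne, CLASS=ma, CASE=ri, MOD=fe:
underlying: b-enar-u-gaf-z
1. d -> t, g -> k, v -> f, z -> s / _ #: fires at position(s) 10: benarugafs
2. e -> o, i -> u / B C0 _: no change
surface: benarugafs

cell NUM=gu, CLASS=ak, CASE=em, MOD=fe:
underlying: to-enar-no-gaf-a
1. d -> t, g -> k, v -> f, z -> s / _ #: no change
2. e -> o, i -> u / B C0 _: fires at position(s) 3: toonarnogafa
surface: toonarnogafa

cell NUM=gu, CLASS=ma, CASE=so, MOD=fe:
underlying: to-enar-om-gaf-z
1. d -> t, g -> k, v -> f, z -> s / _ #: fires at position(s) 12: toenaromgafs
2. e -> o, i -> u / B C0 _: fires at position(s) 3: toonaromgafs
surface: toonaromgafs
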